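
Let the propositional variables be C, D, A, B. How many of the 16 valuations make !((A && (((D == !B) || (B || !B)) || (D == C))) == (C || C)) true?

Initial set: {!((A && (((D == !B) || (B || !B)) || (D == C))) == (C || C))}.
!((A && (((D == !B) || (B || !B)) || (D == C))) == (C || C)): β-rule — branch into (A && (((D == !B) || (B || !B)) || (D == C))), !(C || C)  //  !(A && (((D == !B) || (B || !B)) || (D == C))), (C || C).
  branch 1 (add (A && (((D == !B) || (B || !B)) || (D == C))), !(C || C)):
    (A && (((D == !B) || (B || !B)) || (D == C))): α-rule — add A, (((D == !B) || (B || !B)) || (D == C)).
    !(C || C): α-rule — add !C, !C.
    (((D == !B) || (B || !B)) || (D == C)): β-rule — branch into ((D == !B) || (B || !B))  //  (D == C).
      branch 1.1 (add ((D == !B) || (B || !B))):
        ((D == !B) || (B || !B)): β-rule — branch into (D == !B)  //  (B || !B).
          branch 1.1.1 (add (D == !B)):
            (D == !B): β-rule — branch into D, !B  //  !D, !!B.
              branch 1.1.1.1 (add D, !B):
                ○ open, literals {A=1, B=0, C=0, D=1}.
              branch 1.1.1.2 (add !D, !!B):
                ○ open, literals {A=1, B=1, C=0, D=0}.
          branch 1.1.2 (add (B || !B)):
            (B || !B): β-rule — branch into B  //  !B.
              branch 1.1.2.1 (add B):
                ○ open, literals {A=1, B=1, C=0}.
              branch 1.1.2.2 (add !B):
                ○ open, literals {A=1, B=0, C=0}.
      branch 1.2 (add (D == C)):
        (D == C): β-rule — branch into D, C  //  !D, !C.
          branch 1.2.1 (add D, C):
            × closes — contains both C and !C.
          branch 1.2.2 (add !D, !C):
            ○ open, literals {A=1, C=0, D=0}.
  branch 2 (add !(A && (((D == !B) || (B || !B)) || (D == C))), (C || C)):
    !(A && (((D == !B) || (B || !B)) || (D == C))): β-rule — branch into !A  //  !(((D == !B) || (B || !B)) || (D == C)).
      branch 2.1 (add !A):
        (C || C): β-rule — branch into C  //  C.
          branch 2.1.1 (add C):
            ○ open, literals {A=0, C=1}.
          branch 2.1.2 (add C):
            ○ open, literals {A=0, C=1}.
      branch 2.2 (add !(((D == !B) || (B || !B)) || (D == C))):
        !(((D == !B) || (B || !B)) || (D == C)): α-rule — add !((D == !B) || (B || !B)), !(D == C).
        !((D == !B) || (B || !B)): α-rule — add !(D == !B), !(B || !B).
        !(B || !B): α-rule — add !B, !!B.
        × closes — contains both B and !B.
2 branches closed, 7 open.
Each open branch fixes some atoms; the unmentioned ones are free. Counting distinct full assignments: branch {A=1, B=0, C=0, D=1} (none free) contributes 1 new; branch {A=1, B=1, C=0, D=0} (none free) contributes 1 new; branch {A=1, B=1, C=0} (D) contributes 1 new; branch {A=1, B=0, C=0} (D) contributes 1 new; branch {A=1, C=0, D=0} (B) contributes 0 new; branch {A=0, C=1} (D, B) contributes 4 new; branch {A=0, C=1} (D, B) contributes 0 new. Total: 8.

8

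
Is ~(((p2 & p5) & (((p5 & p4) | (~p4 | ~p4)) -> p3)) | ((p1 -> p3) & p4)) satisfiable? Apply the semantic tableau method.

Initial set: {~(((p2 & p5) & (((p5 & p4) | (~p4 | ~p4)) -> p3)) | ((p1 -> p3) & p4))}.
~(((p2 & p5) & (((p5 & p4) | (~p4 | ~p4)) -> p3)) | ((p1 -> p3) & p4)): α-rule — add ~((p2 & p5) & (((p5 & p4) | (~p4 | ~p4)) -> p3)), ~((p1 -> p3) & p4).
~((p2 & p5) & (((p5 & p4) | (~p4 | ~p4)) -> p3)): β-rule — branch into ~(p2 & p5)  //  ~(((p5 & p4) | (~p4 | ~p4)) -> p3).
  branch 1 (add ~(p2 & p5)):
    ~((p1 -> p3) & p4): β-rule — branch into ~(p1 -> p3)  //  ~p4.
      branch 1.1 (add ~(p1 -> p3)):
        ~(p1 -> p3): α-rule — add p1, ~p3.
        ~(p2 & p5): β-rule — branch into ~p2  //  ~p5.
          branch 1.1.1 (add ~p2):
            ○ open, literals {p1=T, p2=F, p3=F}.
          branch 1.1.2 (add ~p5):
            ○ open, literals {p1=T, p3=F, p5=F}.
      branch 1.2 (add ~p4):
        ~(p2 & p5): β-rule — branch into ~p2  //  ~p5.
          branch 1.2.1 (add ~p2):
            ○ open, literals {p2=F, p4=F}.
          branch 1.2.2 (add ~p5):
            ○ open, literals {p4=F, p5=F}.
  branch 2 (add ~(((p5 & p4) | (~p4 | ~p4)) -> p3)):
    ~(((p5 & p4) | (~p4 | ~p4)) -> p3): α-rule — add ((p5 & p4) | (~p4 | ~p4)), ~p3.
    ~((p1 -> p3) & p4): β-rule — branch into ~(p1 -> p3)  //  ~p4.
      branch 2.1 (add ~(p1 -> p3)):
        ~(p1 -> p3): α-rule — add p1, ~p3.
        ((p5 & p4) | (~p4 | ~p4)): β-rule — branch into (p5 & p4)  //  (~p4 | ~p4).
          branch 2.1.1 (add (p5 & p4)):
            (p5 & p4): α-rule — add p5, p4.
            ○ open, literals {p1=T, p3=F, p4=T, p5=T}.
          branch 2.1.2 (add (~p4 | ~p4)):
            (~p4 | ~p4): β-rule — branch into ~p4  //  ~p4.
              branch 2.1.2.1 (add ~p4):
                ○ open, literals {p1=T, p3=F, p4=F}.
              branch 2.1.2.2 (add ~p4):
                ○ open, literals {p1=T, p3=F, p4=F}.
      branch 2.2 (add ~p4):
        ((p5 & p4) | (~p4 | ~p4)): β-rule — branch into (p5 & p4)  //  (~p4 | ~p4).
          branch 2.2.1 (add (p5 & p4)):
            (p5 & p4): α-rule — add p5, p4.
            × closes — contains both p4 and ~p4.
          branch 2.2.2 (add (~p4 | ~p4)):
            (~p4 | ~p4): β-rule — branch into ~p4  //  ~p4.
              branch 2.2.2.1 (add ~p4):
                ○ open, literals {p3=F, p4=F}.
              branch 2.2.2.2 (add ~p4):
                ○ open, literals {p3=F, p4=F}.
1 branch closed, 9 open.
An open branch gives a satisfying assignment: p1=T, p2=F, p3=F.

Satisfiable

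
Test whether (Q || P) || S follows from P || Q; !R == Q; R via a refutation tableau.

Yes

Initial set: {T (P || Q); T (!R == Q); T R; F ((Q || P) || S)}.
F ((Q || P) || S): α-rule — add F (Q || P), F S.
F (Q || P): α-rule — add F Q, F P.
T (P || Q): β-rule — branch into T P  //  T Q.
  branch 1 (add T P):
    × closes — contains both P and !P.
  branch 2 (add T Q):
    × closes — contains both Q and !Q.
All 2 branches close.
Every branch closed, so the premises entail the conclusion.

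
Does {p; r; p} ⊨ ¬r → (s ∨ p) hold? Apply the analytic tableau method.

Initial set: {p; r; p; ¬(¬r → (s ∨ p))}.
¬(¬r → (s ∨ p)): α-rule — add ¬r, ¬(s ∨ p).
× closes — contains both r and ¬r.
All 1 branch closes.
Every branch closed, so the premises entail the conclusion.

Yes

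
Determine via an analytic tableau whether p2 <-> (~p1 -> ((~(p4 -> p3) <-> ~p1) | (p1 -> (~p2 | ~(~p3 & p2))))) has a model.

Satisfiable

Initial set: {(p2 <-> (~p1 -> ((~(p4 -> p3) <-> ~p1) | (p1 -> (~p2 | ~(~p3 & p2))))))}.
(p2 <-> (~p1 -> ((~(p4 -> p3) <-> ~p1) | (p1 -> (~p2 | ~(~p3 & p2)))))): β-rule — branch into p2, (~p1 -> ((~(p4 -> p3) <-> ~p1) | (p1 -> (~p2 | ~(~p3 & p2)))))  //  ~p2, ~(~p1 -> ((~(p4 -> p3) <-> ~p1) | (p1 -> (~p2 | ~(~p3 & p2))))).
  branch 1 (add p2, (~p1 -> ((~(p4 -> p3) <-> ~p1) | (p1 -> (~p2 | ~(~p3 & p2)))))):
    (~p1 -> ((~(p4 -> p3) <-> ~p1) | (p1 -> (~p2 | ~(~p3 & p2))))): β-rule — branch into ~~p1  //  ((~(p4 -> p3) <-> ~p1) | (p1 -> (~p2 | ~(~p3 & p2)))).
      branch 1.1 (add ~~p1):
        ○ open, literals {p1=true, p2=true}.
      branch 1.2 (add ((~(p4 -> p3) <-> ~p1) | (p1 -> (~p2 | ~(~p3 & p2))))):
        ((~(p4 -> p3) <-> ~p1) | (p1 -> (~p2 | ~(~p3 & p2)))): β-rule — branch into (~(p4 -> p3) <-> ~p1)  //  (p1 -> (~p2 | ~(~p3 & p2))).
          branch 1.2.1 (add (~(p4 -> p3) <-> ~p1)):
            (~(p4 -> p3) <-> ~p1): β-rule — branch into ~(p4 -> p3), ~p1  //  ~~(p4 -> p3), ~~p1.
              branch 1.2.1.1 (add ~(p4 -> p3), ~p1):
                ~(p4 -> p3): α-rule — add p4, ~p3.
                ○ open, literals {p1=false, p2=true, p3=false, p4=true}.
              branch 1.2.1.2 (add ~~(p4 -> p3), ~~p1):
                ~~(p4 -> p3): β-rule — branch into ~p4  //  p3.
                  branch 1.2.1.2.1 (add ~p4):
                    ○ open, literals {p1=true, p2=true, p4=false}.
                  branch 1.2.1.2.2 (add p3):
                    ○ open, literals {p1=true, p2=true, p3=true}.
          branch 1.2.2 (add (p1 -> (~p2 | ~(~p3 & p2)))):
            (p1 -> (~p2 | ~(~p3 & p2))): β-rule — branch into ~p1  //  (~p2 | ~(~p3 & p2)).
              branch 1.2.2.1 (add ~p1):
                ○ open, literals {p1=false, p2=true}.
              branch 1.2.2.2 (add (~p2 | ~(~p3 & p2))):
                (~p2 | ~(~p3 & p2)): β-rule — branch into ~p2  //  ~(~p3 & p2).
                  branch 1.2.2.2.1 (add ~p2):
                    × closes — contains both p2 and ~p2.
                  branch 1.2.2.2.2 (add ~(~p3 & p2)):
                    ~(~p3 & p2): β-rule — branch into ~~p3  //  ~p2.
                      branch 1.2.2.2.2.1 (add ~~p3):
                        ○ open, literals {p2=true, p3=true}.
                      branch 1.2.2.2.2.2 (add ~p2):
                        × closes — contains both p2 and ~p2.
  branch 2 (add ~p2, ~(~p1 -> ((~(p4 -> p3) <-> ~p1) | (p1 -> (~p2 | ~(~p3 & p2)))))):
    ~(~p1 -> ((~(p4 -> p3) <-> ~p1) | (p1 -> (~p2 | ~(~p3 & p2))))): α-rule — add ~p1, ~((~(p4 -> p3) <-> ~p1) | (p1 -> (~p2 | ~(~p3 & p2)))).
    ~((~(p4 -> p3) <-> ~p1) | (p1 -> (~p2 | ~(~p3 & p2)))): α-rule — add ~(~(p4 -> p3) <-> ~p1), ~(p1 -> (~p2 | ~(~p3 & p2))).
    ~(p1 -> (~p2 | ~(~p3 & p2))): α-rule — add p1, ~(~p2 | ~(~p3 & p2)).
    × closes — contains both p1 and ~p1.
3 branches closed, 6 open.
An open branch gives a satisfying assignment: p1=true, p2=true.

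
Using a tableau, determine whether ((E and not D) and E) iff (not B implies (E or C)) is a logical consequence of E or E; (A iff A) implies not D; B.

Initial set: {(E or E); ((A iff A) implies not D); B; not (((E and not D) and E) iff (not B implies (E or C)))}.
(E or E): β-rule — branch into E  //  E.
  branch 1 (add E):
    ((A iff A) implies not D): β-rule — branch into not (A iff A)  //  not D.
      branch 1.1 (add not (A iff A)):
        not (((E and not D) and E) iff (not B implies (E or C))): β-rule — branch into ((E and not D) and E), not (not B implies (E or C))  //  not ((E and not D) and E), (not B implies (E or C)).
          branch 1.1.1 (add ((E and not D) and E), not (not B implies (E or C))):
            ((E and not D) and E): α-rule — add (E and not D), E.
            not (not B implies (E or C)): α-rule — add not B, not (E or C).
            × closes — contains both B and not B.
          branch 1.1.2 (add not ((E and not D) and E), (not B implies (E or C))):
            not (A iff A): β-rule — branch into A, not A  //  not A, A.
              branch 1.1.2.1 (add A, not A):
                × closes — contains both A and not A.
              branch 1.1.2.2 (add not A, A):
                × closes — contains both A and not A.
      branch 1.2 (add not D):
        not (((E and not D) and E) iff (not B implies (E or C))): β-rule — branch into ((E and not D) and E), not (not B implies (E or C))  //  not ((E and not D) and E), (not B implies (E or C)).
          branch 1.2.1 (add ((E and not D) and E), not (not B implies (E or C))):
            ((E and not D) and E): α-rule — add (E and not D), E.
            not (not B implies (E or C)): α-rule — add not B, not (E or C).
            × closes — contains both B and not B.
          branch 1.2.2 (add not ((E and not D) and E), (not B implies (E or C))):
            not ((E and not D) and E): β-rule — branch into not (E and not D)  //  not E.
              branch 1.2.2.1 (add not (E and not D)):
                (not B implies (E or C)): β-rule — branch into not not B  //  (E or C).
                  branch 1.2.2.1.1 (add not not B):
                    not (E and not D): β-rule — branch into not E  //  not not D.
                      branch 1.2.2.1.1.1 (add not E):
                        × closes — contains both E and not E.
                      branch 1.2.2.1.1.2 (add not not D):
                        × closes — contains both D and not D.
                  branch 1.2.2.1.2 (add (E or C)):
                    not (E and not D): β-rule — branch into not E  //  not not D.
                      branch 1.2.2.1.2.1 (add not E):
                        × closes — contains both E and not E.
                      branch 1.2.2.1.2.2 (add not not D):
                        × closes — contains both D and not D.
              branch 1.2.2.2 (add not E):
                × closes — contains both E and not E.
  branch 2 (add E):
    ((A iff A) implies not D): β-rule — branch into not (A iff A)  //  not D.
      branch 2.1 (add not (A iff A)):
        not (((E and not D) and E) iff (not B implies (E or C))): β-rule — branch into ((E and not D) and E), not (not B implies (E or C))  //  not ((E and not D) and E), (not B implies (E or C)).
          branch 2.1.1 (add ((E and not D) and E), not (not B implies (E or C))):
            ((E and not D) and E): α-rule — add (E and not D), E.
            not (not B implies (E or C)): α-rule — add not B, not (E or C).
            × closes — contains both B and not B.
          branch 2.1.2 (add not ((E and not D) and E), (not B implies (E or C))):
            not (A iff A): β-rule — branch into A, not A  //  not A, A.
              branch 2.1.2.1 (add A, not A):
                × closes — contains both A and not A.
              branch 2.1.2.2 (add not A, A):
                × closes — contains both A and not A.
      branch 2.2 (add not D):
        not (((E and not D) and E) iff (not B implies (E or C))): β-rule — branch into ((E and not D) and E), not (not B implies (E or C))  //  not ((E and not D) and E), (not B implies (E or C)).
          branch 2.2.1 (add ((E and not D) and E), not (not B implies (E or C))):
            ((E and not D) and E): α-rule — add (E and not D), E.
            not (not B implies (E or C)): α-rule — add not B, not (E or C).
            × closes — contains both B and not B.
          branch 2.2.2 (add not ((E and not D) and E), (not B implies (E or C))):
            not ((E and not D) and E): β-rule — branch into not (E and not D)  //  not E.
              branch 2.2.2.1 (add not (E and not D)):
                (not B implies (E or C)): β-rule — branch into not not B  //  (E or C).
                  branch 2.2.2.1.1 (add not not B):
                    not (E and not D): β-rule — branch into not E  //  not not D.
                      branch 2.2.2.1.1.1 (add not E):
                        × closes — contains both E and not E.
                      branch 2.2.2.1.1.2 (add not not D):
                        × closes — contains both D and not D.
                  branch 2.2.2.1.2 (add (E or C)):
                    not (E and not D): β-rule — branch into not E  //  not not D.
                      branch 2.2.2.1.2.1 (add not E):
                        × closes — contains both E and not E.
                      branch 2.2.2.1.2.2 (add not not D):
                        × closes — contains both D and not D.
              branch 2.2.2.2 (add not E):
                × closes — contains both E and not E.
All 18 branches close.
Every branch closed, so the premises entail the conclusion.

Yes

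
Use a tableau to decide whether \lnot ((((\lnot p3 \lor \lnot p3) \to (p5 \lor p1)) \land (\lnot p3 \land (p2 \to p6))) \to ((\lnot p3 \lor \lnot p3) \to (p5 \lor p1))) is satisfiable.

Initial set: {\lnot ((((\lnot p3 \lor \lnot p3) \to (p5 \lor p1)) \land (\lnot p3 \land (p2 \to p6))) \to ((\lnot p3 \lor \lnot p3) \to (p5 \lor p1)))}.
\lnot ((((\lnot p3 \lor \lnot p3) \to (p5 \lor p1)) \land (\lnot p3 \land (p2 \to p6))) \to ((\lnot p3 \lor \lnot p3) \to (p5 \lor p1))): α-rule — add (((\lnot p3 \lor \lnot p3) \to (p5 \lor p1)) \land (\lnot p3 \land (p2 \to p6))), \lnot ((\lnot p3 \lor \lnot p3) \to (p5 \lor p1)).
(((\lnot p3 \lor \lnot p3) \to (p5 \lor p1)) \land (\lnot p3 \land (p2 \to p6))): α-rule — add ((\lnot p3 \lor \lnot p3) \to (p5 \lor p1)), (\lnot p3 \land (p2 \to p6)).
\lnot ((\lnot p3 \lor \lnot p3) \to (p5 \lor p1)): α-rule — add (\lnot p3 \lor \lnot p3), \lnot (p5 \lor p1).
(\lnot p3 \land (p2 \to p6)): α-rule — add \lnot p3, (p2 \to p6).
\lnot (p5 \lor p1): α-rule — add \lnot p5, \lnot p1.
((\lnot p3 \lor \lnot p3) \to (p5 \lor p1)): β-rule — branch into \lnot (\lnot p3 \lor \lnot p3)  //  (p5 \lor p1).
  branch 1 (add \lnot (\lnot p3 \lor \lnot p3)):
    \lnot (\lnot p3 \lor \lnot p3): α-rule — add \lnot \lnot p3, \lnot \lnot p3.
    × closes — contains both p3 and \lnot p3.
  branch 2 (add (p5 \lor p1)):
    (\lnot p3 \lor \lnot p3): β-rule — branch into \lnot p3  //  \lnot p3.
      branch 2.1 (add \lnot p3):
        (p2 \to p6): β-rule — branch into \lnot p2  //  p6.
          branch 2.1.1 (add \lnot p2):
            (p5 \lor p1): β-rule — branch into p5  //  p1.
              branch 2.1.1.1 (add p5):
                × closes — contains both p5 and \lnot p5.
              branch 2.1.1.2 (add p1):
                × closes — contains both p1 and \lnot p1.
          branch 2.1.2 (add p6):
            (p5 \lor p1): β-rule — branch into p5  //  p1.
              branch 2.1.2.1 (add p5):
                × closes — contains both p5 and \lnot p5.
              branch 2.1.2.2 (add p1):
                × closes — contains both p1 and \lnot p1.
      branch 2.2 (add \lnot p3):
        (p2 \to p6): β-rule — branch into \lnot p2  //  p6.
          branch 2.2.1 (add \lnot p2):
            (p5 \lor p1): β-rule — branch into p5  //  p1.
              branch 2.2.1.1 (add p5):
                × closes — contains both p5 and \lnot p5.
              branch 2.2.1.2 (add p1):
                × closes — contains both p1 and \lnot p1.
          branch 2.2.2 (add p6):
            (p5 \lor p1): β-rule — branch into p5  //  p1.
              branch 2.2.2.1 (add p5):
                × closes — contains both p5 and \lnot p5.
              branch 2.2.2.2 (add p1):
                × closes — contains both p1 and \lnot p1.
All 9 branches close.
Every branch closed; the formula is unsatisfiable.

Unsatisfiable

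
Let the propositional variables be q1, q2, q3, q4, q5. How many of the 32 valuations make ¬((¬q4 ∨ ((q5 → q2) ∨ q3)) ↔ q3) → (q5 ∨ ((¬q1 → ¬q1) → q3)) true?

24

Initial set: {(¬((¬q4 ∨ ((q5 → q2) ∨ q3)) ↔ q3) → (q5 ∨ ((¬q1 → ¬q1) → q3)))}.
(¬((¬q4 ∨ ((q5 → q2) ∨ q3)) ↔ q3) → (q5 ∨ ((¬q1 → ¬q1) → q3))): β-rule — branch into ¬¬((¬q4 ∨ ((q5 → q2) ∨ q3)) ↔ q3)  //  (q5 ∨ ((¬q1 → ¬q1) → q3)).
  branch 1 (add ¬¬((¬q4 ∨ ((q5 → q2) ∨ q3)) ↔ q3)):
    ¬¬((¬q4 ∨ ((q5 → q2) ∨ q3)) ↔ q3): β-rule — branch into (¬q4 ∨ ((q5 → q2) ∨ q3)), q3  //  ¬(¬q4 ∨ ((q5 → q2) ∨ q3)), ¬q3.
      branch 1.1 (add (¬q4 ∨ ((q5 → q2) ∨ q3)), q3):
        (¬q4 ∨ ((q5 → q2) ∨ q3)): β-rule — branch into ¬q4  //  ((q5 → q2) ∨ q3).
          branch 1.1.1 (add ¬q4):
            ○ open, literals {q3=true, q4=false}.
          branch 1.1.2 (add ((q5 → q2) ∨ q3)):
            ((q5 → q2) ∨ q3): β-rule — branch into (q5 → q2)  //  q3.
              branch 1.1.2.1 (add (q5 → q2)):
                (q5 → q2): β-rule — branch into ¬q5  //  q2.
                  branch 1.1.2.1.1 (add ¬q5):
                    ○ open, literals {q3=true, q5=false}.
                  branch 1.1.2.1.2 (add q2):
                    ○ open, literals {q2=true, q3=true}.
              branch 1.1.2.2 (add q3):
                ○ open, literals {q3=true}.
      branch 1.2 (add ¬(¬q4 ∨ ((q5 → q2) ∨ q3)), ¬q3):
        ¬(¬q4 ∨ ((q5 → q2) ∨ q3)): α-rule — add ¬¬q4, ¬((q5 → q2) ∨ q3).
        ¬((q5 → q2) ∨ q3): α-rule — add ¬(q5 → q2), ¬q3.
        ¬(q5 → q2): α-rule — add q5, ¬q2.
        ○ open, literals {q2=false, q3=false, q4=true, q5=true}.
  branch 2 (add (q5 ∨ ((¬q1 → ¬q1) → q3))):
    (q5 ∨ ((¬q1 → ¬q1) → q3)): β-rule — branch into q5  //  ((¬q1 → ¬q1) → q3).
      branch 2.1 (add q5):
        ○ open, literals {q5=true}.
      branch 2.2 (add ((¬q1 → ¬q1) → q3)):
        ((¬q1 → ¬q1) → q3): β-rule — branch into ¬(¬q1 → ¬q1)  //  q3.
          branch 2.2.1 (add ¬(¬q1 → ¬q1)):
            ¬(¬q1 → ¬q1): α-rule — add ¬q1, ¬¬q1.
            × closes — contains both q1 and ¬q1.
          branch 2.2.2 (add q3):
            ○ open, literals {q3=true}.
1 branch closed, 7 open.
Each open branch fixes some atoms; the unmentioned ones are free. Counting distinct full assignments: branch {q3=true, q4=false} (q1, q2, q5) contributes 8 new; branch {q3=true, q5=false} (q1, q2, q4) contributes 4 new; branch {q2=true, q3=true} (q1, q4, q5) contributes 2 new; branch {q3=true} (q1, q2, q4, q5) contributes 2 new; branch {q2=false, q3=false, q4=true, q5=true} (q1) contributes 2 new; branch {q5=true} (q1, q2, q3, q4) contributes 6 new; branch {q3=true} (q1, q2, q4, q5) contributes 0 new. Total: 24.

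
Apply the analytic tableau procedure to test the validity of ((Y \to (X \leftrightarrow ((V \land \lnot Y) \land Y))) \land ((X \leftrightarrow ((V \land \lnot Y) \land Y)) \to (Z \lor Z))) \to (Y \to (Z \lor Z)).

Assume the negation and expand:
Initial set: {F (((Y \to (X \leftrightarrow ((V \land \lnot Y) \land Y))) \land ((X \leftrightarrow ((V \land \lnot Y) \land Y)) \to (Z \lor Z))) \to (Y \to (Z \lor Z)))}.
F (((Y \to (X \leftrightarrow ((V \land \lnot Y) \land Y))) \land ((X \leftrightarrow ((V \land \lnot Y) \land Y)) \to (Z \lor Z))) \to (Y \to (Z \lor Z))): α-rule — add T ((Y \to (X \leftrightarrow ((V \land \lnot Y) \land Y))) \land ((X \leftrightarrow ((V \land \lnot Y) \land Y)) \to (Z \lor Z))), F (Y \to (Z \lor Z)).
T ((Y \to (X \leftrightarrow ((V \land \lnot Y) \land Y))) \land ((X \leftrightarrow ((V \land \lnot Y) \land Y)) \to (Z \lor Z))): α-rule — add T (Y \to (X \leftrightarrow ((V \land \lnot Y) \land Y))), T ((X \leftrightarrow ((V \land \lnot Y) \land Y)) \to (Z \lor Z)).
F (Y \to (Z \lor Z)): α-rule — add T Y, F (Z \lor Z).
F (Z \lor Z): α-rule — add F Z, F Z.
T (Y \to (X \leftrightarrow ((V \land \lnot Y) \land Y))): β-rule — branch into F Y  //  T (X \leftrightarrow ((V \land \lnot Y) \land Y)).
  branch 1 (add F Y):
    × closes — contains both Y and \lnot Y.
  branch 2 (add T (X \leftrightarrow ((V \land \lnot Y) \land Y))):
    T ((X \leftrightarrow ((V \land \lnot Y) \land Y)) \to (Z \lor Z)): β-rule — branch into F (X \leftrightarrow ((V \land \lnot Y) \land Y))  //  T (Z \lor Z).
      branch 2.1 (add F (X \leftrightarrow ((V \land \lnot Y) \land Y))):
        T (X \leftrightarrow ((V \land \lnot Y) \land Y)): β-rule — branch into T X, T ((V \land \lnot Y) \land Y)  //  F X, F ((V \land \lnot Y) \land Y).
          branch 2.1.1 (add T X, T ((V \land \lnot Y) \land Y)):
            T ((V \land \lnot Y) \land Y): α-rule — add T (V \land \lnot Y), T Y.
            T (V \land \lnot Y): α-rule — add T V, T \lnot Y.
            × closes — contains both Y and \lnot Y.
          branch 2.1.2 (add F X, F ((V \land \lnot Y) \land Y)):
            F (X \leftrightarrow ((V \land \lnot Y) \land Y)): β-rule — branch into T X, F ((V \land \lnot Y) \land Y)  //  F X, T ((V \land \lnot Y) \land Y).
              branch 2.1.2.1 (add T X, F ((V \land \lnot Y) \land Y)):
                × closes — contains both X and \lnot X.
              branch 2.1.2.2 (add F X, T ((V \land \lnot Y) \land Y)):
                T ((V \land \lnot Y) \land Y): α-rule — add T (V \land \lnot Y), T Y.
                T (V \land \lnot Y): α-rule — add T V, T \lnot Y.
                × closes — contains both Y and \lnot Y.
      branch 2.2 (add T (Z \lor Z)):
        T (X \leftrightarrow ((V \land \lnot Y) \land Y)): β-rule — branch into T X, T ((V \land \lnot Y) \land Y)  //  F X, F ((V \land \lnot Y) \land Y).
          branch 2.2.1 (add T X, T ((V \land \lnot Y) \land Y)):
            T ((V \land \lnot Y) \land Y): α-rule — add T (V \land \lnot Y), T Y.
            T (V \land \lnot Y): α-rule — add T V, T \lnot Y.
            × closes — contains both Y and \lnot Y.
          branch 2.2.2 (add F X, F ((V \land \lnot Y) \land Y)):
            T (Z \lor Z): β-rule — branch into T Z  //  T Z.
              branch 2.2.2.1 (add T Z):
                × closes — contains both Z and \lnot Z.
              branch 2.2.2.2 (add T Z):
                × closes — contains both Z and \lnot Z.
All 7 branches close.
Every branch closed, so the negation is unsatisfiable and the formula is valid.

Valid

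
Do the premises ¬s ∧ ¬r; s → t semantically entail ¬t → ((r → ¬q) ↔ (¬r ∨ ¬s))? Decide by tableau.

Yes

Initial set: {(¬s ∧ ¬r); (s → t); ¬(¬t → ((r → ¬q) ↔ (¬r ∨ ¬s)))}.
(¬s ∧ ¬r): α-rule — add ¬s, ¬r.
¬(¬t → ((r → ¬q) ↔ (¬r ∨ ¬s))): α-rule — add ¬t, ¬((r → ¬q) ↔ (¬r ∨ ¬s)).
(s → t): β-rule — branch into ¬s  //  t.
  branch 1 (add ¬s):
    ¬((r → ¬q) ↔ (¬r ∨ ¬s)): β-rule — branch into (r → ¬q), ¬(¬r ∨ ¬s)  //  ¬(r → ¬q), (¬r ∨ ¬s).
      branch 1.1 (add (r → ¬q), ¬(¬r ∨ ¬s)):
        ¬(¬r ∨ ¬s): α-rule — add ¬¬r, ¬¬s.
        × closes — contains both r and ¬r.
      branch 1.2 (add ¬(r → ¬q), (¬r ∨ ¬s)):
        ¬(r → ¬q): α-rule — add r, ¬¬q.
        × closes — contains both r and ¬r.
  branch 2 (add t):
    × closes — contains both t and ¬t.
All 3 branches close.
Every branch closed, so the premises entail the conclusion.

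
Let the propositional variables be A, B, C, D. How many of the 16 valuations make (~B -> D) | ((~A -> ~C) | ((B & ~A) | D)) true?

Initial set: {((~B -> D) | ((~A -> ~C) | ((B & ~A) | D)))}.
((~B -> D) | ((~A -> ~C) | ((B & ~A) | D))): β-rule — branch into (~B -> D)  //  ((~A -> ~C) | ((B & ~A) | D)).
  branch 1 (add (~B -> D)):
    (~B -> D): β-rule — branch into ~~B  //  D.
      branch 1.1 (add ~~B):
        ○ open, literals {B=1}.
      branch 1.2 (add D):
        ○ open, literals {D=1}.
  branch 2 (add ((~A -> ~C) | ((B & ~A) | D))):
    ((~A -> ~C) | ((B & ~A) | D)): β-rule — branch into (~A -> ~C)  //  ((B & ~A) | D).
      branch 2.1 (add (~A -> ~C)):
        (~A -> ~C): β-rule — branch into ~~A  //  ~C.
          branch 2.1.1 (add ~~A):
            ○ open, literals {A=1}.
          branch 2.1.2 (add ~C):
            ○ open, literals {C=0}.
      branch 2.2 (add ((B & ~A) | D)):
        ((B & ~A) | D): β-rule — branch into (B & ~A)  //  D.
          branch 2.2.1 (add (B & ~A)):
            (B & ~A): α-rule — add B, ~A.
            ○ open, literals {A=0, B=1}.
          branch 2.2.2 (add D):
            ○ open, literals {D=1}.
0 branches closed, 6 open.
Each open branch fixes some atoms; the unmentioned ones are free. Counting distinct full assignments: branch {B=1} (A, C, D) contributes 8 new; branch {D=1} (A, B, C) contributes 4 new; branch {A=1} (B, C, D) contributes 2 new; branch {C=0} (A, B, D) contributes 1 new; branch {A=0, B=1} (C, D) contributes 0 new; branch {D=1} (A, B, C) contributes 0 new. Total: 15.

15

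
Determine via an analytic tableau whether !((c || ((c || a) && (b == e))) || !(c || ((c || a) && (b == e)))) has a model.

Initial set: {!((c || ((c || a) && (b == e))) || !(c || ((c || a) && (b == e))))}.
!((c || ((c || a) && (b == e))) || !(c || ((c || a) && (b == e)))): α-rule — add !(c || ((c || a) && (b == e))), !!(c || ((c || a) && (b == e))).
!(c || ((c || a) && (b == e))): α-rule — add !c, !((c || a) && (b == e)).
!!(c || ((c || a) && (b == e))): β-rule — branch into c  //  ((c || a) && (b == e)).
  branch 1 (add c):
    × closes — contains both c and !c.
  branch 2 (add ((c || a) && (b == e))):
    ((c || a) && (b == e)): α-rule — add (c || a), (b == e).
    !((c || a) && (b == e)): β-rule — branch into !(c || a)  //  !(b == e).
      branch 2.1 (add !(c || a)):
        !(c || a): α-rule — add !c, !a.
        (c || a): β-rule — branch into c  //  a.
          branch 2.1.1 (add c):
            × closes — contains both c and !c.
          branch 2.1.2 (add a):
            × closes — contains both a and !a.
      branch 2.2 (add !(b == e)):
        (c || a): β-rule — branch into c  //  a.
          branch 2.2.1 (add c):
            × closes — contains both c and !c.
          branch 2.2.2 (add a):
            (b == e): β-rule — branch into b, e  //  !b, !e.
              branch 2.2.2.1 (add b, e):
                !(b == e): β-rule — branch into b, !e  //  !b, e.
                  branch 2.2.2.1.1 (add b, !e):
                    × closes — contains both e and !e.
                  branch 2.2.2.1.2 (add !b, e):
                    × closes — contains both b and !b.
              branch 2.2.2.2 (add !b, !e):
                !(b == e): β-rule — branch into b, !e  //  !b, e.
                  branch 2.2.2.2.1 (add b, !e):
                    × closes — contains both b and !b.
                  branch 2.2.2.2.2 (add !b, e):
                    × closes — contains both e and !e.
All 8 branches close.
Every branch closed; the formula is unsatisfiable.

Unsatisfiable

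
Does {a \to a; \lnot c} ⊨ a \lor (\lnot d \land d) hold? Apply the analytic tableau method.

No

Initial set: {(a \to a); \lnot c; \lnot (a \lor (\lnot d \land d))}.
\lnot (a \lor (\lnot d \land d)): α-rule — add \lnot a, \lnot (\lnot d \land d).
(a \to a): β-rule — branch into \lnot a  //  a.
  branch 1 (add \lnot a):
    \lnot (\lnot d \land d): β-rule — branch into \lnot \lnot d  //  \lnot d.
      branch 1.1 (add \lnot \lnot d):
        ○ open, literals {a=false, c=false, d=true}.
      branch 1.2 (add \lnot d):
        ○ open, literals {a=false, c=false, d=false}.
  branch 2 (add a):
    × closes — contains both a and \lnot a.
1 branch closed, 2 open.
An open branch gives a countermodel: a=false, c=false, d=true (unmentioned atoms arbitrary); the premises hold there but the conclusion fails.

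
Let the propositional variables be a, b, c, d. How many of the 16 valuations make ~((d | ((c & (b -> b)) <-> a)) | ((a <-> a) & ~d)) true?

Initial set: {~((d | ((c & (b -> b)) <-> a)) | ((a <-> a) & ~d))}.
~((d | ((c & (b -> b)) <-> a)) | ((a <-> a) & ~d)): α-rule — add ~(d | ((c & (b -> b)) <-> a)), ~((a <-> a) & ~d).
~(d | ((c & (b -> b)) <-> a)): α-rule — add ~d, ~((c & (b -> b)) <-> a).
~((a <-> a) & ~d): β-rule — branch into ~(a <-> a)  //  ~~d.
  branch 1 (add ~(a <-> a)):
    ~((c & (b -> b)) <-> a): β-rule — branch into (c & (b -> b)), ~a  //  ~(c & (b -> b)), a.
      branch 1.1 (add (c & (b -> b)), ~a):
        (c & (b -> b)): α-rule — add c, (b -> b).
        ~(a <-> a): β-rule — branch into a, ~a  //  ~a, a.
          branch 1.1.1 (add a, ~a):
            × closes — contains both a and ~a.
          branch 1.1.2 (add ~a, a):
            × closes — contains both a and ~a.
      branch 1.2 (add ~(c & (b -> b)), a):
        ~(a <-> a): β-rule — branch into a, ~a  //  ~a, a.
          branch 1.2.1 (add a, ~a):
            × closes — contains both a and ~a.
          branch 1.2.2 (add ~a, a):
            × closes — contains both a and ~a.
  branch 2 (add ~~d):
    × closes — contains both d and ~d.
All 5 branches close.
No open branches: the formula has 0 satisfying assignments.

0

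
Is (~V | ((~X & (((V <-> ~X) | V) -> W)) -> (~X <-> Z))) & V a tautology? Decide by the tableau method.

Not valid

Assume the negation and expand:
Initial set: {F ((~V | ((~X & (((V <-> ~X) | V) -> W)) -> (~X <-> Z))) & V)}.
F ((~V | ((~X & (((V <-> ~X) | V) -> W)) -> (~X <-> Z))) & V): β-rule — branch into F (~V | ((~X & (((V <-> ~X) | V) -> W)) -> (~X <-> Z)))  //  F V.
  branch 1 (add F (~V | ((~X & (((V <-> ~X) | V) -> W)) -> (~X <-> Z)))):
    F (~V | ((~X & (((V <-> ~X) | V) -> W)) -> (~X <-> Z))): α-rule — add F ~V, F ((~X & (((V <-> ~X) | V) -> W)) -> (~X <-> Z)).
    F ((~X & (((V <-> ~X) | V) -> W)) -> (~X <-> Z)): α-rule — add T (~X & (((V <-> ~X) | V) -> W)), F (~X <-> Z).
    T (~X & (((V <-> ~X) | V) -> W)): α-rule — add T ~X, T (((V <-> ~X) | V) -> W).
    F (~X <-> Z): β-rule — branch into T ~X, F Z  //  F ~X, T Z.
      branch 1.1 (add T ~X, F Z):
        T (((V <-> ~X) | V) -> W): β-rule — branch into F ((V <-> ~X) | V)  //  T W.
          branch 1.1.1 (add F ((V <-> ~X) | V)):
            F ((V <-> ~X) | V): α-rule — add F (V <-> ~X), F V.
            × closes — contains both V and ~V.
          branch 1.1.2 (add T W):
            ○ open, literals {V=1, W=1, X=0, Z=0}.
      branch 1.2 (add F ~X, T Z):
        × closes — contains both X and ~X.
  branch 2 (add F V):
    ○ open, literals {V=0}.
2 branches closed, 2 open.
An open branch gives a countermodel: V=1, W=1, X=0, Z=0 (unmentioned atoms arbitrary); under it the original formula is false.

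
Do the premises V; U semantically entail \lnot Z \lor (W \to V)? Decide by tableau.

Initial set: {V; U; \lnot (\lnot Z \lor (W \to V))}.
\lnot (\lnot Z \lor (W \to V)): α-rule — add \lnot \lnot Z, \lnot (W \to V).
\lnot (W \to V): α-rule — add W, \lnot V.
× closes — contains both V and \lnot V.
All 1 branch closes.
Every branch closed, so the premises entail the conclusion.

Yes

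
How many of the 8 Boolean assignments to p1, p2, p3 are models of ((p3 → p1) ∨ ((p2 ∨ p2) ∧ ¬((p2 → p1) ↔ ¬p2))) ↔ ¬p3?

6

Initial set: {(((p3 → p1) ∨ ((p2 ∨ p2) ∧ ¬((p2 → p1) ↔ ¬p2))) ↔ ¬p3)}.
(((p3 → p1) ∨ ((p2 ∨ p2) ∧ ¬((p2 → p1) ↔ ¬p2))) ↔ ¬p3): β-rule — branch into ((p3 → p1) ∨ ((p2 ∨ p2) ∧ ¬((p2 → p1) ↔ ¬p2))), ¬p3  //  ¬((p3 → p1) ∨ ((p2 ∨ p2) ∧ ¬((p2 → p1) ↔ ¬p2))), ¬¬p3.
  branch 1 (add ((p3 → p1) ∨ ((p2 ∨ p2) ∧ ¬((p2 → p1) ↔ ¬p2))), ¬p3):
    ((p3 → p1) ∨ ((p2 ∨ p2) ∧ ¬((p2 → p1) ↔ ¬p2))): β-rule — branch into (p3 → p1)  //  ((p2 ∨ p2) ∧ ¬((p2 → p1) ↔ ¬p2)).
      branch 1.1 (add (p3 → p1)):
        (p3 → p1): β-rule — branch into ¬p3  //  p1.
          branch 1.1.1 (add ¬p3):
            ○ open, literals {p3=false}.
          branch 1.1.2 (add p1):
            ○ open, literals {p1=true, p3=false}.
      branch 1.2 (add ((p2 ∨ p2) ∧ ¬((p2 → p1) ↔ ¬p2))):
        ((p2 ∨ p2) ∧ ¬((p2 → p1) ↔ ¬p2)): α-rule — add (p2 ∨ p2), ¬((p2 → p1) ↔ ¬p2).
        (p2 ∨ p2): β-rule — branch into p2  //  p2.
          branch 1.2.1 (add p2):
            ¬((p2 → p1) ↔ ¬p2): β-rule — branch into (p2 → p1), ¬¬p2  //  ¬(p2 → p1), ¬p2.
              branch 1.2.1.1 (add (p2 → p1), ¬¬p2):
                (p2 → p1): β-rule — branch into ¬p2  //  p1.
                  branch 1.2.1.1.1 (add ¬p2):
                    × closes — contains both p2 and ¬p2.
                  branch 1.2.1.1.2 (add p1):
                    ○ open, literals {p1=true, p2=true, p3=false}.
              branch 1.2.1.2 (add ¬(p2 → p1), ¬p2):
                × closes — contains both p2 and ¬p2.
          branch 1.2.2 (add p2):
            ¬((p2 → p1) ↔ ¬p2): β-rule — branch into (p2 → p1), ¬¬p2  //  ¬(p2 → p1), ¬p2.
              branch 1.2.2.1 (add (p2 → p1), ¬¬p2):
                (p2 → p1): β-rule — branch into ¬p2  //  p1.
                  branch 1.2.2.1.1 (add ¬p2):
                    × closes — contains both p2 and ¬p2.
                  branch 1.2.2.1.2 (add p1):
                    ○ open, literals {p1=true, p2=true, p3=false}.
              branch 1.2.2.2 (add ¬(p2 → p1), ¬p2):
                × closes — contains both p2 and ¬p2.
  branch 2 (add ¬((p3 → p1) ∨ ((p2 ∨ p2) ∧ ¬((p2 → p1) ↔ ¬p2))), ¬¬p3):
    ¬((p3 → p1) ∨ ((p2 ∨ p2) ∧ ¬((p2 → p1) ↔ ¬p2))): α-rule — add ¬(p3 → p1), ¬((p2 ∨ p2) ∧ ¬((p2 → p1) ↔ ¬p2)).
    ¬(p3 → p1): α-rule — add p3, ¬p1.
    ¬((p2 ∨ p2) ∧ ¬((p2 → p1) ↔ ¬p2)): β-rule — branch into ¬(p2 ∨ p2)  //  ¬¬((p2 → p1) ↔ ¬p2).
      branch 2.1 (add ¬(p2 ∨ p2)):
        ¬(p2 ∨ p2): α-rule — add ¬p2, ¬p2.
        ○ open, literals {p1=false, p2=false, p3=true}.
      branch 2.2 (add ¬¬((p2 → p1) ↔ ¬p2)):
        ¬¬((p2 → p1) ↔ ¬p2): β-rule — branch into (p2 → p1), ¬p2  //  ¬(p2 → p1), ¬¬p2.
          branch 2.2.1 (add (p2 → p1), ¬p2):
            (p2 → p1): β-rule — branch into ¬p2  //  p1.
              branch 2.2.1.1 (add ¬p2):
                ○ open, literals {p1=false, p2=false, p3=true}.
              branch 2.2.1.2 (add p1):
                × closes — contains both p1 and ¬p1.
          branch 2.2.2 (add ¬(p2 → p1), ¬¬p2):
            ¬(p2 → p1): α-rule — add p2, ¬p1.
            ○ open, literals {p1=false, p2=true, p3=true}.
5 branches closed, 7 open.
Each open branch fixes some atoms; the unmentioned ones are free. Counting distinct full assignments: branch {p3=false} (p1, p2) contributes 4 new; branch {p1=true, p3=false} (p2) contributes 0 new; branch {p1=true, p2=true, p3=false} (none free) contributes 0 new; branch {p1=true, p2=true, p3=false} (none free) contributes 0 new; branch {p1=false, p2=false, p3=true} (none free) contributes 1 new; branch {p1=false, p2=false, p3=true} (none free) contributes 0 new; branch {p1=false, p2=true, p3=true} (none free) contributes 1 new. Total: 6.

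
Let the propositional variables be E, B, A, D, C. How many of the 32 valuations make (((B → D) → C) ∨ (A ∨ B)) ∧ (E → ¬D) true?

Initial set: {((((B → D) → C) ∨ (A ∨ B)) ∧ (E → ¬D))}.
((((B → D) → C) ∨ (A ∨ B)) ∧ (E → ¬D)): α-rule — add (((B → D) → C) ∨ (A ∨ B)), (E → ¬D).
(((B → D) → C) ∨ (A ∨ B)): β-rule — branch into ((B → D) → C)  //  (A ∨ B).
  branch 1 (add ((B → D) → C)):
    (E → ¬D): β-rule — branch into ¬E  //  ¬D.
      branch 1.1 (add ¬E):
        ((B → D) → C): β-rule — branch into ¬(B → D)  //  C.
          branch 1.1.1 (add ¬(B → D)):
            ¬(B → D): α-rule — add B, ¬D.
            ○ open, literals {B=true, D=false, E=false}.
          branch 1.1.2 (add C):
            ○ open, literals {C=true, E=false}.
      branch 1.2 (add ¬D):
        ((B → D) → C): β-rule — branch into ¬(B → D)  //  C.
          branch 1.2.1 (add ¬(B → D)):
            ¬(B → D): α-rule — add B, ¬D.
            ○ open, literals {B=true, D=false}.
          branch 1.2.2 (add C):
            ○ open, literals {C=true, D=false}.
  branch 2 (add (A ∨ B)):
    (E → ¬D): β-rule — branch into ¬E  //  ¬D.
      branch 2.1 (add ¬E):
        (A ∨ B): β-rule — branch into A  //  B.
          branch 2.1.1 (add A):
            ○ open, literals {A=true, E=false}.
          branch 2.1.2 (add B):
            ○ open, literals {B=true, E=false}.
      branch 2.2 (add ¬D):
        (A ∨ B): β-rule — branch into A  //  B.
          branch 2.2.1 (add A):
            ○ open, literals {A=true, D=false}.
          branch 2.2.2 (add B):
            ○ open, literals {B=true, D=false}.
0 branches closed, 8 open.
Each open branch fixes some atoms; the unmentioned ones are free. Counting distinct full assignments: branch {B=true, D=false, E=false} (A, C) contributes 4 new; branch {C=true, E=false} (B, A, D) contributes 6 new; branch {B=true, D=false} (E, A, C) contributes 4 new; branch {C=true, D=false} (E, B, A) contributes 2 new; branch {A=true, E=false} (B, D, C) contributes 3 new; branch {B=true, E=false} (A, D, C) contributes 1 new; branch {A=true, D=false} (E, B, C) contributes 1 new; branch {B=true, D=false} (E, A, C) contributes 0 new. Total: 21.

21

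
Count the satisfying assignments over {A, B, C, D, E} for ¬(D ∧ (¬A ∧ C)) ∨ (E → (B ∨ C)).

32

Initial set: {T (¬(D ∧ (¬A ∧ C)) ∨ (E → (B ∨ C)))}.
T (¬(D ∧ (¬A ∧ C)) ∨ (E → (B ∨ C))): β-rule — branch into T ¬(D ∧ (¬A ∧ C))  //  T (E → (B ∨ C)).
  branch 1 (add T ¬(D ∧ (¬A ∧ C))):
    T ¬(D ∧ (¬A ∧ C)): β-rule — branch into F D  //  F (¬A ∧ C).
      branch 1.1 (add F D):
        ○ open, literals {D=0}.
      branch 1.2 (add F (¬A ∧ C)):
        F (¬A ∧ C): β-rule — branch into F ¬A  //  F C.
          branch 1.2.1 (add F ¬A):
            ○ open, literals {A=1}.
          branch 1.2.2 (add F C):
            ○ open, literals {C=0}.
  branch 2 (add T (E → (B ∨ C))):
    T (E → (B ∨ C)): β-rule — branch into F E  //  T (B ∨ C).
      branch 2.1 (add F E):
        ○ open, literals {E=0}.
      branch 2.2 (add T (B ∨ C)):
        T (B ∨ C): β-rule — branch into T B  //  T C.
          branch 2.2.1 (add T B):
            ○ open, literals {B=1}.
          branch 2.2.2 (add T C):
            ○ open, literals {C=1}.
0 branches closed, 6 open.
Each open branch fixes some atoms; the unmentioned ones are free. Counting distinct full assignments: branch {D=0} (A, B, C, E) contributes 16 new; branch {A=1} (B, C, D, E) contributes 8 new; branch {C=0} (A, B, D, E) contributes 4 new; branch {E=0} (A, B, C, D) contributes 2 new; branch {B=1} (A, C, D, E) contributes 1 new; branch {C=1} (A, B, D, E) contributes 1 new. Total: 32.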